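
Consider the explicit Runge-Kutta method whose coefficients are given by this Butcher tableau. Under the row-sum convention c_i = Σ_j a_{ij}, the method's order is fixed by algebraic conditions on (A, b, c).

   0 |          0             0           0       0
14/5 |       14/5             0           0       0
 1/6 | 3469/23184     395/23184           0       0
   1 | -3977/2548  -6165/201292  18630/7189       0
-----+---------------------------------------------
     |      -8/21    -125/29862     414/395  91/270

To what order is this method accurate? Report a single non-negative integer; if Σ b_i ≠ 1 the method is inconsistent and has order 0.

b = (-8/21, -125/29862, 414/395, 91/270)
c = (0, 14/5, 1/6, 1)
Ac = (0, 0, 79/1656, 9/26)
Σ b_i: (-8/21)·1 + (-125/29862)·1 + 414/395·1 + 91/270·1 = 1 ✓
b·c: (-125/29862)·14/5 + 414/395·1/6 + 91/270·1 = 1/2 ✓
b·c²: (-125/29862)·196/25 + 414/395·1/36 + 91/270·1 = 1/3 ✓
b·Ac: 414/395·79/1656 + 91/270·9/26 = 1/6 ✓
b·c³: (-125/29862)·2744/125 + 414/395·1/216 + 91/270·1 = 1/4 ✓
b·(c∘Ac): 414/395·79/9936 + 91/270·9/26 = 1/8 ✓
b·Ac²: 414/395·553/4140 + 91/270·(-153/910) = 1/12 ✓
b·A²c: 91/270·45/364 = 1/24 ✓; 4 stages ⇒ order 4.

4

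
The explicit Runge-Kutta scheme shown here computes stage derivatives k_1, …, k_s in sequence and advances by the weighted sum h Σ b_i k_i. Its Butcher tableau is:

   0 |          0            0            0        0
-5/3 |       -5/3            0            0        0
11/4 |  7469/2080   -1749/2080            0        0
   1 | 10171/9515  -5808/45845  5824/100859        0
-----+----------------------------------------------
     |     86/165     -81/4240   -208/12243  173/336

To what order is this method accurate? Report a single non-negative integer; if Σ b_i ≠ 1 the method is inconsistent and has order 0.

b = (86/165, -81/4240, -208/12243, 173/336)
c = (0, -5/3, 11/4, 1)
Ac = (0, 0, 583/416, 64/173)
Σ b_i: 86/165·1 + (-81/4240)·1 + (-208/12243)·1 + 173/336·1 = 1 ✓
b·c: (-81/4240)·(-5/3) + (-208/12243)·11/4 + 173/336·1 = 1/2 ✓
b·c²: (-81/4240)·25/9 + (-208/12243)·121/16 + 173/336·1 = 1/3 ✓
b·Ac: (-208/12243)·583/416 + 173/336·64/173 = 1/6 ✓
b·c³: (-81/4240)·(-125/27) + (-208/12243)·1331/64 + 173/336·1 = 1/4 ✓
b·(c∘Ac): (-208/12243)·6413/1664 + 173/336·64/173 = 1/8 ✓
b·Ac²: (-208/12243)·(-2915/1248) + 173/336·44/519 = 1/12 ✓
b·A²c: 173/336·14/173 = 1/24 ✓; 4 stages ⇒ order 4.

4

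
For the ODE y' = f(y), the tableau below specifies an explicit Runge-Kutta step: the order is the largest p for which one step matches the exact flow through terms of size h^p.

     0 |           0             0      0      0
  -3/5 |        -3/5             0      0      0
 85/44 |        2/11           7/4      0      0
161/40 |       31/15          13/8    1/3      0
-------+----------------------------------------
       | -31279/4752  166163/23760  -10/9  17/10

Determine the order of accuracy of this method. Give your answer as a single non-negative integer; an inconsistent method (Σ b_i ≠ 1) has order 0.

b = (-31279/4752, 166163/23760, -10/9, 17/10)
c = (0, -3/5, 85/44, 161/40)
Ac = (0, 0, -21/20, -437/1320)
Σ b_i: (-31279/4752)·1 + 166163/23760·1 + (-10/9)·1 + 17/10·1 = 1 ✓
b·c: 166163/23760·(-3/5) + (-10/9)·85/44 + 17/10·161/40 = 1/2 ✓
b·c²: 166163/23760·9/25 + (-10/9)·7225/1936 + 17/10·25921/1600 = 90298501/3484800 ≠ 1/3 ⇒ order 2.
b·Ac: (-10/9)·(-21/20) + 17/10·(-437/1320) = 2657/4400 ≠ 1/6

2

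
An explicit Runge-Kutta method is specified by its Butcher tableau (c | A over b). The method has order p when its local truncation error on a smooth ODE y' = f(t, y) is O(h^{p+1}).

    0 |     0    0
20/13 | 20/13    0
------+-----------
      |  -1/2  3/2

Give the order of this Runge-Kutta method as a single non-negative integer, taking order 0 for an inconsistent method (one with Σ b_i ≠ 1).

b = (-1/2, 3/2)
c = (0, 20/13)
Σ b_i: (-1/2)·1 + 3/2·1 = 1 ✓
b·c: 3/2·20/13 = 30/13 ≠ 1/2 ⇒ order 1.

1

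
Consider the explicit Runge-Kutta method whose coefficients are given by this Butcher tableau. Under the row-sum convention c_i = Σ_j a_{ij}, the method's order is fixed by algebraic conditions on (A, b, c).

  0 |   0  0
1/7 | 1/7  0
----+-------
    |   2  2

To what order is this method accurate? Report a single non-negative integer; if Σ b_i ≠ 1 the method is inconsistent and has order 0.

b = (2, 2)
c = (0, 1/7)
Σ b_i: 2·1 + 2·1 = 4 ≠ 1 ⇒ order 0.

0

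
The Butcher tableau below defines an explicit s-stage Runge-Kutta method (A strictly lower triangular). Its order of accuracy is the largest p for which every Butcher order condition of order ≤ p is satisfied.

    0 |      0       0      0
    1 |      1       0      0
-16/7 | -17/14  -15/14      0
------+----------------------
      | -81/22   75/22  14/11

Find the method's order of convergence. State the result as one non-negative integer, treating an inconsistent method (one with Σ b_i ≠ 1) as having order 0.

b = (-81/22, 75/22, 14/11)
c = (0, 1, -16/7)
Ac = (0, 0, -15/14)
Σ b_i: (-81/22)·1 + 75/22·1 + 14/11·1 = 1 ✓
b·c: 75/22·1 + 14/11·(-16/7) = 1/2 ✓
b·c²: 75/22·1 + 14/11·256/49 = 1549/154 ≠ 1/3 ⇒ order 2.
b·Ac: 14/11·(-15/14) = -15/11 ≠ 1/6

2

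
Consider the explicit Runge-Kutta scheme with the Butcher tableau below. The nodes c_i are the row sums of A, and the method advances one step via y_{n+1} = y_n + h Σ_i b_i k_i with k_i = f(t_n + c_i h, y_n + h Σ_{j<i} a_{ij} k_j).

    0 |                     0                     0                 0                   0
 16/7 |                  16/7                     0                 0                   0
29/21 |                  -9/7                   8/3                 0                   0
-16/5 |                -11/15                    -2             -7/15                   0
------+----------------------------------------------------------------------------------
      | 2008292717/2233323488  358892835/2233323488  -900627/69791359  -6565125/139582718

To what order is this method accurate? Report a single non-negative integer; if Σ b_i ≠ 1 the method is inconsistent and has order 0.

b = (2008292717/2233323488, 358892835/2233323488, -900627/69791359, -6565125/139582718)
c = (0, 16/7, 29/21, -16/5)
Ac = (0, 0, 128/21, -1643/315)
Σ b_i: 2008292717/2233323488·1 + 358892835/2233323488·1 + (-900627/69791359)·1 + (-6565125/139582718)·1 = 1 ✓
b·c: 358892835/2233323488·16/7 + (-900627/69791359)·29/21 + (-6565125/139582718)·(-16/5) = 1/2 ✓
b·c²: 358892835/2233323488·256/49 + (-900627/69791359)·841/441 + (-6565125/139582718)·256/25 = 1/3 ✓
b·Ac: (-900627/69791359)·128/21 + (-6565125/139582718)·(-1643/315) = 1/6 ✓
b·c³: 358892835/2233323488·4096/343 + (-900627/69791359)·24389/9261 + (-6565125/139582718)·(-4096/125) = 105452822045/30777989319 ≠ 1/4 ⇒ order 3.
b·(c∘Ac): (-900627/69791359)·3712/441 + (-6565125/139582718)·26288/1575 = -436585528/488539513 ≠ 1/8
b·Ac²: (-900627/69791359)·2048/147 + (-6565125/139582718)·(-75007/6615) = 3108826307/8793711234 ≠ 1/12
b·A²c: (-6565125/139582718)·(-128/45) = 28011200/209374077 ≠ 1/24

3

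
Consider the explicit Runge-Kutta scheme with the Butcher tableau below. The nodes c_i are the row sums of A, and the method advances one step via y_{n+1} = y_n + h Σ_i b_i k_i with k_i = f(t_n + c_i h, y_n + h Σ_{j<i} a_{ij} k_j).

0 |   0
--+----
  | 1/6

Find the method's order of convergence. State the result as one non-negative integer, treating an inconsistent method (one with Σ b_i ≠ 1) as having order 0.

0

b = (1/6)
c = (0)
Σ b_i: 1/6·1 = 1/6 ≠ 1 ⇒ order 0.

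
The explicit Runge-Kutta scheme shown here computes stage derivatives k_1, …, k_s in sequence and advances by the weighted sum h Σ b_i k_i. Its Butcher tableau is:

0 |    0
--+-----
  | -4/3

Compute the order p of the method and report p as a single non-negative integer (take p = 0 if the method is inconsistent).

b = (-4/3)
c = (0)
Σ b_i: (-4/3)·1 = -4/3 ≠ 1 ⇒ order 0.

0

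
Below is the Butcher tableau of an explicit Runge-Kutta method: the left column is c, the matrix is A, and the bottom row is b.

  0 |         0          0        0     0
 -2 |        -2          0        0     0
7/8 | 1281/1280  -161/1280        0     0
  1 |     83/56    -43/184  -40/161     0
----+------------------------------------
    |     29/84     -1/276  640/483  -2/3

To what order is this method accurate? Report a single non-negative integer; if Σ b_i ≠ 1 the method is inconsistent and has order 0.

b = (29/84, -1/276, 640/483, -2/3)
c = (0, -2, 7/8, 1)
Ac = (0, 0, 161/640, 1/4)
Σ b_i: 29/84·1 + (-1/276)·1 + 640/483·1 + (-2/3)·1 = 1 ✓
b·c: (-1/276)·(-2) + 640/483·7/8 + (-2/3)·1 = 1/2 ✓
b·c²: (-1/276)·4 + 640/483·49/64 + (-2/3)·1 = 1/3 ✓
b·Ac: 640/483·161/640 + (-2/3)·1/4 = 1/6 ✓
b·c³: (-1/276)·(-8) + 640/483·343/512 + (-2/3)·1 = 1/4 ✓
b·(c∘Ac): 640/483·1127/5120 + (-2/3)·1/4 = 1/8 ✓
b·Ac²: 640/483·(-161/320) + (-2/3)·(-9/8) = 1/12 ✓
b·A²c: (-2/3)·(-1/16) = 1/24 ✓; 4 stages ⇒ order 4.

4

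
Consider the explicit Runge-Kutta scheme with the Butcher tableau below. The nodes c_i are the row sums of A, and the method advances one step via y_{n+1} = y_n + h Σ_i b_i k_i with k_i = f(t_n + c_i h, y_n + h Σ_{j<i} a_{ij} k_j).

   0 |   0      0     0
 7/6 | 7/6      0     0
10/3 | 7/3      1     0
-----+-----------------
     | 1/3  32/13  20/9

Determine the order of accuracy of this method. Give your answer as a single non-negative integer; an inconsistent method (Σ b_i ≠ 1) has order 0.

b = (1/3, 32/13, 20/9)
c = (0, 7/6, 10/3)
Ac = (0, 0, 7/6)
Σ b_i: 1/3·1 + 32/13·1 + 20/9·1 = 587/117 ≠ 1 ⇒ order 0.

0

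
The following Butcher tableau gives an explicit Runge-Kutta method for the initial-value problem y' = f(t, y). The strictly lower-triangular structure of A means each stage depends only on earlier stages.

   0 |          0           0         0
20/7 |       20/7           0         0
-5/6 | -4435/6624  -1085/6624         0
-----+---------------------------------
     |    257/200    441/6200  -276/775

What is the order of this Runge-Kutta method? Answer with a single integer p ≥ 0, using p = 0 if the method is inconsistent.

b = (257/200, 441/6200, -276/775)
c = (0, 20/7, -5/6)
Ac = (0, 0, -775/1656)
Σ b_i: 257/200·1 + 441/6200·1 + (-276/775)·1 = 1 ✓
b·c: 441/6200·20/7 + (-276/775)·(-5/6) = 1/2 ✓
b·c²: 441/6200·400/49 + (-276/775)·25/36 = 1/3 ✓
b·Ac: (-276/775)·(-775/1656) = 1/6 ✓; 3 stages ⇒ order 3.

3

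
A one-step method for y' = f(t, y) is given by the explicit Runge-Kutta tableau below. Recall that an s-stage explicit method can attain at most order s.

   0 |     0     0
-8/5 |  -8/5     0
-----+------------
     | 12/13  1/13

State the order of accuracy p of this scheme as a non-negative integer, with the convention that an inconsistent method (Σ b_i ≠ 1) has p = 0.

1

b = (12/13, 1/13)
c = (0, -8/5)
Σ b_i: 12/13·1 + 1/13·1 = 1 ✓
b·c: 1/13·(-8/5) = -8/65 ≠ 1/2 ⇒ order 1.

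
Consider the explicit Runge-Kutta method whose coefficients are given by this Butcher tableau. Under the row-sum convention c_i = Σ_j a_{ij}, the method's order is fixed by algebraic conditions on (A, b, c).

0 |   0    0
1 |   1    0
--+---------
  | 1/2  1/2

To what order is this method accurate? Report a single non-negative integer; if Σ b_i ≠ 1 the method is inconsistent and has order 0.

2

b = (1/2, 1/2)
c = (0, 1)
Σ b_i: 1/2·1 + 1/2·1 = 1 ✓
b·c: 1/2·1 = 1/2 ✓; 2 stages ⇒ order 2.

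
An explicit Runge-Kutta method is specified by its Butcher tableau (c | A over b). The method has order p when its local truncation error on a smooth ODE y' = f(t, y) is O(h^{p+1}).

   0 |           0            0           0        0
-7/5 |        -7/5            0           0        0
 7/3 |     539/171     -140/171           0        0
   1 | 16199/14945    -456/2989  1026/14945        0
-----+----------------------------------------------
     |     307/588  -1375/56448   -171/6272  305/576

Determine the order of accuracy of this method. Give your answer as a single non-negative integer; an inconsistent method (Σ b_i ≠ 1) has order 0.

b = (307/588, -1375/56448, -171/6272, 305/576)
c = (0, -7/5, 7/3, 1)
Ac = (0, 0, 196/171, 114/305)
Σ b_i: 307/588·1 + (-1375/56448)·1 + (-171/6272)·1 + 305/576·1 = 1 ✓
b·c: (-1375/56448)·(-7/5) + (-171/6272)·7/3 + 305/576·1 = 1/2 ✓
b·c²: (-1375/56448)·49/25 + (-171/6272)·49/9 + 305/576·1 = 1/3 ✓
b·Ac: (-171/6272)·196/171 + 305/576·114/305 = 1/6 ✓
b·c³: (-1375/56448)·(-343/125) + (-171/6272)·343/27 + 305/576·1 = 1/4 ✓
b·(c∘Ac): (-171/6272)·1372/513 + 305/576·114/305 = 1/8 ✓
b·Ac²: (-171/6272)·(-1372/855) + 305/576·114/1525 = 1/12 ✓
b·A²c: 305/576·24/305 = 1/24 ✓; 4 stages ⇒ order 4.

4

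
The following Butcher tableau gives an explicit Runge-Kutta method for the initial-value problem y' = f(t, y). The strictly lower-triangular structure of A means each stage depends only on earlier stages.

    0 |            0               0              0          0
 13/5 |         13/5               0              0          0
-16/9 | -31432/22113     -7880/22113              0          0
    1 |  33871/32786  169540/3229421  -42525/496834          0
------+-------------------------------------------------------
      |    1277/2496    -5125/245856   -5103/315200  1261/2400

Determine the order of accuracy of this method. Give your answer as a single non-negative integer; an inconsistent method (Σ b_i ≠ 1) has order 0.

4

b = (1277/2496, -5125/245856, -5103/315200, 1261/2400)
c = (0, 13/5, -16/9, 1)
Ac = (0, 0, -1576/1701, 28/97)
Σ b_i: 1277/2496·1 + (-5125/245856)·1 + (-5103/315200)·1 + 1261/2400·1 = 1 ✓
b·c: (-5125/245856)·13/5 + (-5103/315200)·(-16/9) + 1261/2400·1 = 1/2 ✓
b·c²: (-5125/245856)·169/25 + (-5103/315200)·256/81 + 1261/2400·1 = 1/3 ✓
b·Ac: (-5103/315200)·(-1576/1701) + 1261/2400·28/97 = 1/6 ✓
b·c³: (-5125/245856)·2197/125 + (-5103/315200)·(-4096/729) + 1261/2400·1 = 1/4 ✓
b·(c∘Ac): (-5103/315200)·25216/15309 + 1261/2400·28/97 = 1/8 ✓
b·Ac²: (-5103/315200)·(-20488/8505) + 1261/2400·532/6305 = 1/12 ✓
b·A²c: 1261/2400·100/1261 = 1/24 ✓; 4 stages ⇒ order 4.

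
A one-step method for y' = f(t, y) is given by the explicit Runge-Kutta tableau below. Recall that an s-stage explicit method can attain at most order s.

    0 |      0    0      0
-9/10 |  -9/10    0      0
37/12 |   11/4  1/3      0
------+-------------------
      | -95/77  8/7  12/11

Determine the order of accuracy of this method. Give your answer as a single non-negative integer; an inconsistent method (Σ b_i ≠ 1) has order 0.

b = (-95/77, 8/7, 12/11)
c = (0, -9/10, 37/12)
Ac = (0, 0, -3/10)
Σ b_i: (-95/77)·1 + 8/7·1 + 12/11·1 = 1 ✓
b·c: 8/7·(-9/10) + 12/11·37/12 = 899/385 ≠ 1/2 ⇒ order 1.

1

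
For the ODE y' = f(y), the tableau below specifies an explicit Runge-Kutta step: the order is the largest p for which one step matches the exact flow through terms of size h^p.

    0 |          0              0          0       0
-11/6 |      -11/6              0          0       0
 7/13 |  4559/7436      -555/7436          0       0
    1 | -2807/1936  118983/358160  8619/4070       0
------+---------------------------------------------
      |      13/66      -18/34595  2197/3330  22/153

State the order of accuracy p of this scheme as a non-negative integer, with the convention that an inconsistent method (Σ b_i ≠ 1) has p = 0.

4

b = (13/66, -18/34595, 2197/3330, 22/153)
c = (0, -11/6, 7/13, 1)
Ac = (0, 0, 185/1352, 17/32)
Σ b_i: 13/66·1 + (-18/34595)·1 + 2197/3330·1 + 22/153·1 = 1 ✓
b·c: (-18/34595)·(-11/6) + 2197/3330·7/13 + 22/153·1 = 1/2 ✓
b·c²: (-18/34595)·121/36 + 2197/3330·49/169 + 22/153·1 = 1/3 ✓
b·Ac: 2197/3330·185/1352 + 22/153·17/32 = 1/6 ✓
b·c³: (-18/34595)·(-1331/216) + 2197/3330·343/2197 + 22/153·1 = 1/4 ✓
b·(c∘Ac): 2197/3330·1295/17576 + 22/153·17/32 = 1/8 ✓
b·Ac²: 2197/3330·(-2035/8112) + 22/153·3655/2112 = 1/12 ✓
b·A²c: 22/153·51/176 = 1/24 ✓; 4 stages ⇒ order 4.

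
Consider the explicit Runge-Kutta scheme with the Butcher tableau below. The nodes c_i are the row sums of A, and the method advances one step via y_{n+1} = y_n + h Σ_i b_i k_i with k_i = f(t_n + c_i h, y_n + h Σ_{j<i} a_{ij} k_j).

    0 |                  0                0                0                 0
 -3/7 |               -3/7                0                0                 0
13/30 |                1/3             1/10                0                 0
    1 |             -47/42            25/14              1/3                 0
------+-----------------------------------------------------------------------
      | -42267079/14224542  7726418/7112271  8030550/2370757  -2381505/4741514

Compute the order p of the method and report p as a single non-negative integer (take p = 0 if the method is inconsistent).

3

b = (-42267079/14224542, 7726418/7112271, 8030550/2370757, -2381505/4741514)
c = (0, -3/7, 13/30, 1)
Ac = (0, 0, -3/70, -1369/2205)
Σ b_i: (-42267079/14224542)·1 + 7726418/7112271·1 + 8030550/2370757·1 + (-2381505/4741514)·1 = 1 ✓
b·c: 7726418/7112271·(-3/7) + 8030550/2370757·13/30 + (-2381505/4741514)·1 = 1/2 ✓
b·c²: 7726418/7112271·9/49 + 8030550/2370757·169/900 + (-2381505/4741514)·1 = 1/3 ✓
b·Ac: 8030550/2370757·(-3/70) + (-2381505/4741514)·(-1369/2205) = 1/6 ✓
b·c³: 7726418/7112271·(-27/343) + 8030550/2370757·2197/27000 + (-2381505/4741514)·1 = -133206781/426736260 ≠ 1/4 ⇒ order 3.
b·(c∘Ac): 8030550/2370757·(-13/700) + (-2381505/4741514)·(-1369/2205) = 12393230/49785897 ≠ 1/8
b·Ac²: 8030550/2370757·9/490 + (-2381505/4741514)·361717/926100 = -800315011/5974307640 ≠ 1/12
b·A²c: (-2381505/4741514)·(-1/70) = 68043/9483028 ≠ 1/24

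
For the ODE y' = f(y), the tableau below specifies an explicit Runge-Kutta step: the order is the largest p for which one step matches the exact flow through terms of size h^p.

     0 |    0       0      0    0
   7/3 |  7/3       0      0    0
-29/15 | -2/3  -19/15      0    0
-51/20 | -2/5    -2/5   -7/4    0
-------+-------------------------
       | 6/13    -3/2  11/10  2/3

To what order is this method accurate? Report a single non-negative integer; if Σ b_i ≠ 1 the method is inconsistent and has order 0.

b = (6/13, -3/2, 11/10, 2/3)
c = (0, 7/3, -29/15, -51/20)
Ac = (0, 0, -133/45, 49/20)
Σ b_i: 6/13·1 + (-3/2)·1 + 11/10·1 + 2/3·1 = 142/195 ≠ 1 ⇒ order 0.

0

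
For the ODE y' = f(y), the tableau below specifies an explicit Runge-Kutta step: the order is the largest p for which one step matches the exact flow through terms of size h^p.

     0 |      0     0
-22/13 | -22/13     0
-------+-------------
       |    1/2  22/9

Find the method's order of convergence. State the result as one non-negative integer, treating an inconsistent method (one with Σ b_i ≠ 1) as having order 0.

0

b = (1/2, 22/9)
c = (0, -22/13)
Σ b_i: 1/2·1 + 22/9·1 = 53/18 ≠ 1 ⇒ order 0.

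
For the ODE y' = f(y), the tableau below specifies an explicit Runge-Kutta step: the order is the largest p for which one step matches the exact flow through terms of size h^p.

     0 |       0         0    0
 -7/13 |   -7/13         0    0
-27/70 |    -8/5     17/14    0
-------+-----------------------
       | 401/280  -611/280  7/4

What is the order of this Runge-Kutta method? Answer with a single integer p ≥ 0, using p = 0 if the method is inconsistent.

2

b = (401/280, -611/280, 7/4)
c = (0, -7/13, -27/70)
Ac = (0, 0, -17/26)
Σ b_i: 401/280·1 + (-611/280)·1 + 7/4·1 = 1 ✓
b·c: (-611/280)·(-7/13) + 7/4·(-27/70) = 1/2 ✓
b·c²: (-611/280)·49/169 + 7/4·729/4900 = -13553/36400 ≠ 1/3 ⇒ order 2.
b·Ac: 7/4·(-17/26) = -119/104 ≠ 1/6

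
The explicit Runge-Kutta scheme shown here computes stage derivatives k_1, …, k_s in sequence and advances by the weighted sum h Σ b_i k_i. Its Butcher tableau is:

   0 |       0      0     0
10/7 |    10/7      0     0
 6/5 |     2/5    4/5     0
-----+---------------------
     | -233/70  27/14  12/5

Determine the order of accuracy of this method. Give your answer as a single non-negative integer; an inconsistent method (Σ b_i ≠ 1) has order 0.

b = (-233/70, 27/14, 12/5)
c = (0, 10/7, 6/5)
Ac = (0, 0, 8/7)
Σ b_i: (-233/70)·1 + 27/14·1 + 12/5·1 = 1 ✓
b·c: 27/14·10/7 + 12/5·6/5 = 6903/1225 ≠ 1/2 ⇒ order 1.

1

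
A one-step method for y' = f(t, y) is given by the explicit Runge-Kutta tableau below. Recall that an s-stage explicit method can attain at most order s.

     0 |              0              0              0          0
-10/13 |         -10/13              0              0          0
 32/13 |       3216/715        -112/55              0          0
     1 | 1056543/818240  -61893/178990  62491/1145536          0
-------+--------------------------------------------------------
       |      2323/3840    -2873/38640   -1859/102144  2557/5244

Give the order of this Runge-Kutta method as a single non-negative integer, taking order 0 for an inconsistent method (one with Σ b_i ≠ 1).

b = (2323/3840, -2873/38640, -1859/102144, 2557/5244)
c = (0, -10/13, 32/13, 1)
Ac = (0, 0, 224/143, 2047/5114)
Σ b_i: 2323/3840·1 + (-2873/38640)·1 + (-1859/102144)·1 + 2557/5244·1 = 1 ✓
b·c: (-2873/38640)·(-10/13) + (-1859/102144)·32/13 + 2557/5244·1 = 1/2 ✓
b·c²: (-2873/38640)·100/169 + (-1859/102144)·1024/169 + 2557/5244·1 = 1/3 ✓
b·Ac: (-1859/102144)·224/143 + 2557/5244·2047/5114 = 1/6 ✓
b·c³: (-2873/38640)·(-1000/2197) + (-1859/102144)·32768/2197 + 2557/5244·1 = 1/4 ✓
b·(c∘Ac): (-1859/102144)·7168/1859 + 2557/5244·2047/5114 = 1/8 ✓
b·Ac²: (-1859/102144)·(-2240/1859) + 2557/5244·322/2557 = 1/12 ✓
b·A²c: 2557/5244·437/5114 = 1/24 ✓; 4 stages ⇒ order 4.

4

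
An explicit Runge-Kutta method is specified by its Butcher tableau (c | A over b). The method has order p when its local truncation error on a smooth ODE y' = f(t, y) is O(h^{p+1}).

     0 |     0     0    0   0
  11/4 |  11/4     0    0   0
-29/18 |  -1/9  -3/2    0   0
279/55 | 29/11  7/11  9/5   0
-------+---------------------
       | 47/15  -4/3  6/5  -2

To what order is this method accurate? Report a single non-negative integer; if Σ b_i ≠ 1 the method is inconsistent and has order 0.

b = (47/15, -4/3, 6/5, -2)
c = (0, 11/4, -29/18, 279/55)
Ac = (0, 0, -33/8, -23/20)
Σ b_i: 47/15·1 + (-4/3)·1 + 6/5·1 + (-2)·1 = 1 ✓
b·c: (-4/3)·11/4 + 6/5·(-29/18) + (-2)·279/55 = -866/55 ≠ 1/2 ⇒ order 1.

1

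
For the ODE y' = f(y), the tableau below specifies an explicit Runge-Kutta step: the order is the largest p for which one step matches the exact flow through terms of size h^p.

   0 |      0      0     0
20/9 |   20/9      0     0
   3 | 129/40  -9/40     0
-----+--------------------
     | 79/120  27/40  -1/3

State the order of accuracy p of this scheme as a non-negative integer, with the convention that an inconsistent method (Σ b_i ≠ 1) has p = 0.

b = (79/120, 27/40, -1/3)
c = (0, 20/9, 3)
Ac = (0, 0, -1/2)
Σ b_i: 79/120·1 + 27/40·1 + (-1/3)·1 = 1 ✓
b·c: 27/40·20/9 + (-1/3)·3 = 1/2 ✓
b·c²: 27/40·400/81 + (-1/3)·9 = 1/3 ✓
b·Ac: (-1/3)·(-1/2) = 1/6 ✓; 3 stages ⇒ order 3.

3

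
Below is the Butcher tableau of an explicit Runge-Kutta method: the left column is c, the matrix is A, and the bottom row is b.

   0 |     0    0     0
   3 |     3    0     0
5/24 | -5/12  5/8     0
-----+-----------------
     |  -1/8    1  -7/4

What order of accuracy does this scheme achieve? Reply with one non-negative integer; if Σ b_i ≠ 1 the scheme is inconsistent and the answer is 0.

0

b = (-1/8, 1, -7/4)
c = (0, 3, 5/24)
Ac = (0, 0, 15/8)
Σ b_i: (-1/8)·1 + 1·1 + (-7/4)·1 = -7/8 ≠ 1 ⇒ order 0.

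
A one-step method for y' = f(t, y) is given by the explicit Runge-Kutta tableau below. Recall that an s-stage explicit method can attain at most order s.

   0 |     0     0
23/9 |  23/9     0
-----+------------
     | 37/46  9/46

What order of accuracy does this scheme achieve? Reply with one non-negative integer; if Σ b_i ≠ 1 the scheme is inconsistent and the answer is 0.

2

b = (37/46, 9/46)
c = (0, 23/9)
Σ b_i: 37/46·1 + 9/46·1 = 1 ✓
b·c: 9/46·23/9 = 1/2 ✓; 2 stages ⇒ order 2.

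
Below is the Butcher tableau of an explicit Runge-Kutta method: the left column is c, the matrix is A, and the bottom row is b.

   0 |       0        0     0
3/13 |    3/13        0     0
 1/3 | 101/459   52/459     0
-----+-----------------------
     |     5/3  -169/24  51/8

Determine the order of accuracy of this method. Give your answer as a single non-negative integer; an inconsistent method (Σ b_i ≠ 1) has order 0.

3

b = (5/3, -169/24, 51/8)
c = (0, 3/13, 1/3)
Ac = (0, 0, 4/153)
Σ b_i: 5/3·1 + (-169/24)·1 + 51/8·1 = 1 ✓
b·c: (-169/24)·3/13 + 51/8·1/3 = 1/2 ✓
b·c²: (-169/24)·9/169 + 51/8·1/9 = 1/3 ✓
b·Ac: 51/8·4/153 = 1/6 ✓; 3 stages ⇒ order 3.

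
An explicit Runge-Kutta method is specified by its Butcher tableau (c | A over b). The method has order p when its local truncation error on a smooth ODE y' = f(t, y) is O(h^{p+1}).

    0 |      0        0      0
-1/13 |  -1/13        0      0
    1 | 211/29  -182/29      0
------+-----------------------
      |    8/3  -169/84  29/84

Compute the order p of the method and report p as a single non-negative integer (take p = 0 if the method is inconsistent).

3

b = (8/3, -169/84, 29/84)
c = (0, -1/13, 1)
Ac = (0, 0, 14/29)
Σ b_i: 8/3·1 + (-169/84)·1 + 29/84·1 = 1 ✓
b·c: (-169/84)·(-1/13) + 29/84·1 = 1/2 ✓
b·c²: (-169/84)·1/169 + 29/84·1 = 1/3 ✓
b·Ac: 29/84·14/29 = 1/6 ✓; 3 stages ⇒ order 3.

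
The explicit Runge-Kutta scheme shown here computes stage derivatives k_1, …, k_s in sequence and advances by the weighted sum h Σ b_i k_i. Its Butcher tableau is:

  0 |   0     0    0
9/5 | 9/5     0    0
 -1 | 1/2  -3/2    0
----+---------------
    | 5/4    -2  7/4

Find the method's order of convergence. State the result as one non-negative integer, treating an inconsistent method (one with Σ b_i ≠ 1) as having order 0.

1

b = (5/4, -2, 7/4)
c = (0, 9/5, -1)
Ac = (0, 0, -27/10)
Σ b_i: 5/4·1 + (-2)·1 + 7/4·1 = 1 ✓
b·c: (-2)·9/5 + 7/4·(-1) = -107/20 ≠ 1/2 ⇒ order 1.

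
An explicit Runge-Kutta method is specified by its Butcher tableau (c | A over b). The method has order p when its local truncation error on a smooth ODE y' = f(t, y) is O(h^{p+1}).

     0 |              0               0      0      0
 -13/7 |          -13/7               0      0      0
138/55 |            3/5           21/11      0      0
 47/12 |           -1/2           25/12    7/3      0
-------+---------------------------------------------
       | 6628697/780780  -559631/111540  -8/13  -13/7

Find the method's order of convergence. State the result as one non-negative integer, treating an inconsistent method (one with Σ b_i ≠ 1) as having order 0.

b = (6628697/780780, -559631/111540, -8/13, -13/7)
c = (0, -13/7, 138/55, 47/12)
Ac = (0, 0, -39/11, 9173/4620)
Σ b_i: 6628697/780780·1 + (-559631/111540)·1 + (-8/13)·1 + (-13/7)·1 = 1 ✓
b·c: (-559631/111540)·(-13/7) + (-8/13)·138/55 + (-13/7)·47/12 = 1/2 ✓
b·c²: (-559631/111540)·169/49 + (-8/13)·19044/3025 + (-13/7)·2209/144 = -13781701867/277477200 ≠ 1/3 ⇒ order 2.
b·Ac: (-8/13)·(-39/11) + (-13/7)·9173/4620 = -48689/32340 ≠ 1/6

2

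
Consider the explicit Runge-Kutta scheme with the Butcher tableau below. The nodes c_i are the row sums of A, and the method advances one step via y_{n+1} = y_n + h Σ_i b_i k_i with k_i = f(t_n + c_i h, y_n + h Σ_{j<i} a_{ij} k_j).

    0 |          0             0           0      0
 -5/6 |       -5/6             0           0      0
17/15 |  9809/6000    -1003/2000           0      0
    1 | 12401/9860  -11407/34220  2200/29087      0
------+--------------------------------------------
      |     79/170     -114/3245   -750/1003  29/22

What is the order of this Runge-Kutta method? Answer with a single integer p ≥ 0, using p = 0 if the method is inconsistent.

4

b = (79/170, -114/3245, -750/1003, 29/22)
c = (0, -5/6, 17/15, 1)
Ac = (0, 0, 1003/2400, 253/696)
Σ b_i: 79/170·1 + (-114/3245)·1 + (-750/1003)·1 + 29/22·1 = 1 ✓
b·c: (-114/3245)·(-5/6) + (-750/1003)·17/15 + 29/22·1 = 1/2 ✓
b·c²: (-114/3245)·25/36 + (-750/1003)·289/225 + 29/22·1 = 1/3 ✓
b·Ac: (-750/1003)·1003/2400 + 29/22·253/696 = 1/6 ✓
b·c³: (-114/3245)·(-125/216) + (-750/1003)·4913/3375 + 29/22·1 = 1/4 ✓
b·(c∘Ac): (-750/1003)·17051/36000 + 29/22·253/696 = 1/8 ✓
b·Ac²: (-750/1003)·(-1003/2880) + 29/22·(-187/1392) = 1/12 ✓
b·A²c: 29/22·11/348 = 1/24 ✓; 4 stages ⇒ order 4.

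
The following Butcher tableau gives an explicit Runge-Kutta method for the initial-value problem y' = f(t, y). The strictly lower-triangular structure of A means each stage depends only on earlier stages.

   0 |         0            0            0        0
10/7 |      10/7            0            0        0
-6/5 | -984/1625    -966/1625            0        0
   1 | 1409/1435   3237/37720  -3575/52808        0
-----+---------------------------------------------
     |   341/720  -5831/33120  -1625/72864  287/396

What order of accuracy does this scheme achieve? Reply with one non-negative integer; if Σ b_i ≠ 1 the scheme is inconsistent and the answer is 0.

4

b = (341/720, -5831/33120, -1625/72864, 287/396)
c = (0, 10/7, -6/5, 1)
Ac = (0, 0, -276/325, 117/574)
Σ b_i: 341/720·1 + (-5831/33120)·1 + (-1625/72864)·1 + 287/396·1 = 1 ✓
b·c: (-5831/33120)·10/7 + (-1625/72864)·(-6/5) + 287/396·1 = 1/2 ✓
b·c²: (-5831/33120)·100/49 + (-1625/72864)·36/25 + 287/396·1 = 1/3 ✓
b·Ac: (-1625/72864)·(-276/325) + 287/396·117/574 = 1/6 ✓
b·c³: (-5831/33120)·1000/343 + (-1625/72864)·(-216/125) + 287/396·1 = 1/4 ✓
b·(c∘Ac): (-1625/72864)·1656/1625 + 287/396·117/574 = 1/8 ✓
b·Ac²: (-1625/72864)·(-552/455) + 287/396·156/2009 = 1/12 ✓
b·A²c: 287/396·33/574 = 1/24 ✓; 4 stages ⇒ order 4.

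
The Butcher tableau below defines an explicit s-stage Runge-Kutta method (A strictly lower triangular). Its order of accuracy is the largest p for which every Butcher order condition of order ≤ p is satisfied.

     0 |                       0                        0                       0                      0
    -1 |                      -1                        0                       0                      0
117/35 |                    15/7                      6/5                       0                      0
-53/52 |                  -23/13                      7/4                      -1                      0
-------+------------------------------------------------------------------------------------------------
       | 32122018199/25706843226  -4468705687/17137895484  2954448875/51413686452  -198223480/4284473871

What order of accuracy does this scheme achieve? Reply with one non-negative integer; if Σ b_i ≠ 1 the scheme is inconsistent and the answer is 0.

b = (32122018199/25706843226, -4468705687/17137895484, 2954448875/51413686452, -198223480/4284473871)
c = (0, -1, 117/35, -53/52)
Ac = (0, 0, -6/5, -713/140)
Σ b_i: 32122018199/25706843226·1 + (-4468705687/17137895484)·1 + 2954448875/51413686452·1 + (-198223480/4284473871)·1 = 1 ✓
b·c: (-4468705687/17137895484)·(-1) + 2954448875/51413686452·117/35 + (-198223480/4284473871)·(-53/52) = 1/2 ✓
b·c²: (-4468705687/17137895484)·1 + 2954448875/51413686452·13689/1225 + (-198223480/4284473871)·2809/2704 = 1/3 ✓
b·Ac: 2954448875/51413686452·(-6/5) + (-198223480/4284473871)·(-713/140) = 1/6 ✓
b·c³: (-4468705687/17137895484)·(-1) + 2954448875/51413686452·1601613/42875 + (-198223480/4284473871)·(-148877/140608) = 2553850722811/1039698992696 ≠ 1/4 ⇒ order 3.
b·(c∘Ac): 2954448875/51413686452·(-702/175) + (-198223480/4284473871)·37789/7280 = -2016567839/4284473871 ≠ 1/8
b·Ac²: 2954448875/51413686452·6/5 + (-198223480/4284473871)·(-46181/4900) = 151454835409/299913170970 ≠ 1/12
b·A²c: (-198223480/4284473871)·6/5 = -79289392/1428157957 ≠ 1/24

3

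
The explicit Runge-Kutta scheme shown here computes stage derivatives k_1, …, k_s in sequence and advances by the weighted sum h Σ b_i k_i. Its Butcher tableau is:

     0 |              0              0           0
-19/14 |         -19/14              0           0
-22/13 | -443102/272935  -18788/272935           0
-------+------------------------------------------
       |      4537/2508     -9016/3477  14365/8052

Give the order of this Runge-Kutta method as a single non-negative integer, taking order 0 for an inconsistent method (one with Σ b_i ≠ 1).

3

b = (4537/2508, -9016/3477, 14365/8052)
c = (0, -19/14, -22/13)
Ac = (0, 0, 1342/14365)
Σ b_i: 4537/2508·1 + (-9016/3477)·1 + 14365/8052·1 = 1 ✓
b·c: (-9016/3477)·(-19/14) + 14365/8052·(-22/13) = 1/2 ✓
b·c²: (-9016/3477)·361/196 + 14365/8052·484/169 = 1/3 ✓
b·Ac: 14365/8052·1342/14365 = 1/6 ✓; 3 stages ⇒ order 3.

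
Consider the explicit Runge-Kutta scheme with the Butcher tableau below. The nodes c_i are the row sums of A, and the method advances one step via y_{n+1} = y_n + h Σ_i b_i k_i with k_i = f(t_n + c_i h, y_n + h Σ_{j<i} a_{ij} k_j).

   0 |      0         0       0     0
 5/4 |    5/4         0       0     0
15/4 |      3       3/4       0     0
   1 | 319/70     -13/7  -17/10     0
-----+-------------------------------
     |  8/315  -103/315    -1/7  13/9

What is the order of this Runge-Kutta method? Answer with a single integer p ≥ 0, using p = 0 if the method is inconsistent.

b = (8/315, -103/315, -1/7, 13/9)
c = (0, 5/4, 15/4, 1)
Ac = (0, 0, 15/16, -487/56)
Σ b_i: 8/315·1 + (-103/315)·1 + (-1/7)·1 + 13/9·1 = 1 ✓
b·c: (-103/315)·5/4 + (-1/7)·15/4 + 13/9·1 = 1/2 ✓
b·c²: (-103/315)·25/16 + (-1/7)·225/16 + 13/9·1 = -271/252 ≠ 1/3 ⇒ order 2.
b·Ac: (-1/7)·15/16 + 13/9·(-487/56) = -12797/1008 ≠ 1/6

2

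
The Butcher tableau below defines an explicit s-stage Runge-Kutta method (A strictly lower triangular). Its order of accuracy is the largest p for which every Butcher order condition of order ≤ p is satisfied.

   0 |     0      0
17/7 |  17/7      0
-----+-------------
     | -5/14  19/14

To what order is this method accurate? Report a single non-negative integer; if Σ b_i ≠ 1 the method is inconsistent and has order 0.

b = (-5/14, 19/14)
c = (0, 17/7)
Σ b_i: (-5/14)·1 + 19/14·1 = 1 ✓
b·c: 19/14·17/7 = 323/98 ≠ 1/2 ⇒ order 1.

1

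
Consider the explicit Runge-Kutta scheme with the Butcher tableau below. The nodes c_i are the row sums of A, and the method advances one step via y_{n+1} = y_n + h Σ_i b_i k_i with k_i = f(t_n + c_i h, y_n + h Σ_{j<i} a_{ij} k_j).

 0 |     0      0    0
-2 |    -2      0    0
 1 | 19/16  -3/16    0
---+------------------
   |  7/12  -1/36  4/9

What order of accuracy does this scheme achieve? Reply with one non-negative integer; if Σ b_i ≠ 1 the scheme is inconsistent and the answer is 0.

b = (7/12, -1/36, 4/9)
c = (0, -2, 1)
Ac = (0, 0, 3/8)
Σ b_i: 7/12·1 + (-1/36)·1 + 4/9·1 = 1 ✓
b·c: (-1/36)·(-2) + 4/9·1 = 1/2 ✓
b·c²: (-1/36)·4 + 4/9·1 = 1/3 ✓
b·Ac: 4/9·3/8 = 1/6 ✓; 3 stages ⇒ order 3.

3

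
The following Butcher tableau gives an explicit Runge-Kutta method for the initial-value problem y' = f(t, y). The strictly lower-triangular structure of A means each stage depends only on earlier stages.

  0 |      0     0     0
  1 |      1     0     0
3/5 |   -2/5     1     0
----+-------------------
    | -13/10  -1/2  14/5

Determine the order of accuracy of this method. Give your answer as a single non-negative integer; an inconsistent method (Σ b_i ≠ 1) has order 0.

b = (-13/10, -1/2, 14/5)
c = (0, 1, 3/5)
Ac = (0, 0, 1)
Σ b_i: (-13/10)·1 + (-1/2)·1 + 14/5·1 = 1 ✓
b·c: (-1/2)·1 + 14/5·3/5 = 59/50 ≠ 1/2 ⇒ order 1.

1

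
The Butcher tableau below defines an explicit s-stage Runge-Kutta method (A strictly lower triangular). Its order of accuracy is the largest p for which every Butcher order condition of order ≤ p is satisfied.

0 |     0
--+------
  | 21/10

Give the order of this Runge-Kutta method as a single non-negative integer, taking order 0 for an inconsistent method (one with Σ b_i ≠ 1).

0

b = (21/10)
c = (0)
Σ b_i: 21/10·1 = 21/10 ≠ 1 ⇒ order 0.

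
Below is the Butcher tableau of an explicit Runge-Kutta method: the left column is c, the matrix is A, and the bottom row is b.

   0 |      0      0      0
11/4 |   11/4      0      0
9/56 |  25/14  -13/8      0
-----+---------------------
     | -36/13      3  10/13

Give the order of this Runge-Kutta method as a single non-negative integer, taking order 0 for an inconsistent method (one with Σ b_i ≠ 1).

b = (-36/13, 3, 10/13)
c = (0, 11/4, 9/56)
Ac = (0, 0, -143/32)
Σ b_i: (-36/13)·1 + 3·1 + 10/13·1 = 1 ✓
b·c: 3·11/4 + 10/13·9/56 = 762/91 ≠ 1/2 ⇒ order 1.

1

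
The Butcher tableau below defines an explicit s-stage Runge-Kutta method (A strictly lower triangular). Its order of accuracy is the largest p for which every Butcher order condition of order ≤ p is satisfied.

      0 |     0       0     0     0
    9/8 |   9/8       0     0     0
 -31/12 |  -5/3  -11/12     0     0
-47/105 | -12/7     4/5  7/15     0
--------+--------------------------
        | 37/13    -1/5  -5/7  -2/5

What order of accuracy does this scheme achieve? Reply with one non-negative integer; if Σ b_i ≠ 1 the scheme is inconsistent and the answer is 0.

0

b = (37/13, -1/5, -5/7, -2/5)
c = (0, 9/8, -31/12, -47/105)
Ac = (0, 0, -33/32, -11/36)
Σ b_i: 37/13·1 + (-1/5)·1 + (-5/7)·1 + (-2/5)·1 = 697/455 ≠ 1 ⇒ order 0.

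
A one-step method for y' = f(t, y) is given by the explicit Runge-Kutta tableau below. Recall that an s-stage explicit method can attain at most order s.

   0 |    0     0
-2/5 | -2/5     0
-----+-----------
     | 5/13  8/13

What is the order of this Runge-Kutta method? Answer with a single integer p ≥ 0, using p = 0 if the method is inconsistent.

b = (5/13, 8/13)
c = (0, -2/5)
Σ b_i: 5/13·1 + 8/13·1 = 1 ✓
b·c: 8/13·(-2/5) = -16/65 ≠ 1/2 ⇒ order 1.

1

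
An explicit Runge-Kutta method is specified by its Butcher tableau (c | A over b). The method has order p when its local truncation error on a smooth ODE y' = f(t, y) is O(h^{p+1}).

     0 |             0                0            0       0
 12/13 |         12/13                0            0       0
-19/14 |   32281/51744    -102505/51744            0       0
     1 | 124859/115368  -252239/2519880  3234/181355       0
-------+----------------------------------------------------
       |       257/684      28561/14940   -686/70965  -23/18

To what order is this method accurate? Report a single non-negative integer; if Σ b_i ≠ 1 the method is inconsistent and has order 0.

4

b = (257/684, 28561/14940, -686/70965, -23/18)
c = (0, 12/13, -19/14, 1)
Ac = (0, 0, -7885/4312, -59/506)
Σ b_i: 257/684·1 + 28561/14940·1 + (-686/70965)·1 + (-23/18)·1 = 1 ✓
b·c: 28561/14940·12/13 + (-686/70965)·(-19/14) + (-23/18)·1 = 1/2 ✓
b·c²: 28561/14940·144/169 + (-686/70965)·361/196 + (-23/18)·1 = 1/3 ✓
b·Ac: (-686/70965)·(-7885/4312) + (-23/18)·(-59/506) = 1/6 ✓
b·c³: 28561/14940·1728/2197 + (-686/70965)·(-6859/2744) + (-23/18)·1 = 1/4 ✓
b·(c∘Ac): (-686/70965)·149815/60368 + (-23/18)·(-59/506) = 1/8 ✓
b·Ac²: (-686/70965)·(-23655/14014) + (-23/18)·(-15/286) = 1/12 ✓
b·A²c: (-23/18)·(-3/92) = 1/24 ✓; 4 stages ⇒ order 4.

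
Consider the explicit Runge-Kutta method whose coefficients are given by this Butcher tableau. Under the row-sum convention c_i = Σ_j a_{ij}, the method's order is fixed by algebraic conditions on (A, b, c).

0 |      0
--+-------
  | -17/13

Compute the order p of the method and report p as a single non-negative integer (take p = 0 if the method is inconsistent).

0

b = (-17/13)
c = (0)
Σ b_i: (-17/13)·1 = -17/13 ≠ 1 ⇒ order 0.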